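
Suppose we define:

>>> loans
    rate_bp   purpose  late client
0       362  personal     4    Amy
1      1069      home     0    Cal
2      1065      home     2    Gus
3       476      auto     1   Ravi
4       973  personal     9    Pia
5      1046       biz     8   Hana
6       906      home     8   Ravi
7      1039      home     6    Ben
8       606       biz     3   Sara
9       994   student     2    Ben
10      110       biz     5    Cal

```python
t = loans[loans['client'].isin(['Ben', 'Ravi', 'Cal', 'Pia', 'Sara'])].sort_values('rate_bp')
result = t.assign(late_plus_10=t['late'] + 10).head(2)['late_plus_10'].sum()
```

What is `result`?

26

filter rows where client in ['Ben', 'Ravi', 'Cal', 'Pia', 'Sara']:
    rate_bp   purpose  late client
1      1069      home     0    Cal
3       476      auto     1   Ravi
4       973  personal     9    Pia
6       906      home     8   Ravi
7      1039      home     6    Ben
8       606       biz     3   Sara
9       994   student     2    Ben
10      110       biz     5    Cal
sort by rate_bp:
    rate_bp   purpose  late client
10      110       biz     5    Cal
3       476      auto     1   Ravi
8       606       biz     3   Sara
6       906      home     8   Ravi
4       973  personal     9    Pia
9       994   student     2    Ben
7      1039      home     6    Ben
1      1069      home     0    Cal
add column late_plus_10 = t['late'] + 10:
    rate_bp   purpose  late client  late_plus_10
10      110       biz     5    Cal            15
3       476      auto     1   Ravi            11
8       606       biz     3   Sara            13
6       906      home     8   Ravi            18
4       973  personal     9    Pia            19
9       994   student     2    Ben            12
7      1039      home     6    Ben            16
1      1069      home     0    Cal            10
take first 2 rows:
    rate_bp purpose  late client  late_plus_10
10      110     biz     5    Cal            15
3       476    auto     1   Ravi            11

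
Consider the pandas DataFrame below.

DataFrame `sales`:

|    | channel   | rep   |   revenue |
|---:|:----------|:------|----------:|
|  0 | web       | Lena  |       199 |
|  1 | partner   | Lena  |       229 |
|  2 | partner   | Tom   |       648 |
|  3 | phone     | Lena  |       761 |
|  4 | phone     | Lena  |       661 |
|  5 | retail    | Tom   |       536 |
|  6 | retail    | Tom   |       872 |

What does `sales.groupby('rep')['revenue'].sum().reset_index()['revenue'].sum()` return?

3906

group by rep, sum of revenue:
rep
Lena    1850
Tom     2056
Name: revenue, dtype: int64
reset_index():
    rep  revenue
0  Lena     1850
1   Tom     2056
Then the sum of column 'revenue': 3906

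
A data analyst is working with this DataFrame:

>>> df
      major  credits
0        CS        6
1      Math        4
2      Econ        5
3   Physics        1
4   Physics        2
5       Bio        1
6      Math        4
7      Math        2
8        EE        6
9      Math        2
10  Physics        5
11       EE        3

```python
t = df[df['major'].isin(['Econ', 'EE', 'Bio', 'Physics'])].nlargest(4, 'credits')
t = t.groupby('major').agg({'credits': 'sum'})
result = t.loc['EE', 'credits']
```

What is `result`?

9

filter rows where major in ['Econ', 'EE', 'Bio', 'Physics']:
      major  credits
2      Econ        5
3   Physics        1
4   Physics        2
5       Bio        1
8        EE        6
10  Physics        5
11       EE        3
take 4 rows with largest credits:
      major  credits
8        EE        6
2      Econ        5
10  Physics        5
11       EE        3
group by major, sum of credits:
         credits
major           
EE             9
Econ           5
Physics        5
So loc['EE', 'credits'] = 9.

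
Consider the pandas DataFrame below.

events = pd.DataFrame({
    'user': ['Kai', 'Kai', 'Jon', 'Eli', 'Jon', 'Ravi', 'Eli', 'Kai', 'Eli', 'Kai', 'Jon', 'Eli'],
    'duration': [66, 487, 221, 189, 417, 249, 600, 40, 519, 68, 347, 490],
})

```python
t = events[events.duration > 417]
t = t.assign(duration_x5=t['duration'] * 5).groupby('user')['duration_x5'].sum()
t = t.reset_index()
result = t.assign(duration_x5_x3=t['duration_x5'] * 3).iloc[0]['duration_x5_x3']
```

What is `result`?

24135

filter rows where duration > 417:
   user  duration
1   Kai       487
6   Eli       600
8   Eli       519
11  Eli       490
add column duration_x5 = t['duration'] * 5:
   user  duration  duration_x5
1   Kai       487         2435
6   Eli       600         3000
8   Eli       519         2595
11  Eli       490         2450
group by user, sum of duration_x5:
user
Eli    8045
Kai    2435
Name: duration_x5, dtype: int64
reset_index():
  user  duration_x5
0  Eli         8045
1  Kai         2435
add column duration_x5_x3 = t['duration_x5'] * 3:
  user  duration_x5  duration_x5_x3
0  Eli         8045           24135
1  Kai         2435            7305
Taking the value at position 0, column 'duration_x5_x3' gives 24135.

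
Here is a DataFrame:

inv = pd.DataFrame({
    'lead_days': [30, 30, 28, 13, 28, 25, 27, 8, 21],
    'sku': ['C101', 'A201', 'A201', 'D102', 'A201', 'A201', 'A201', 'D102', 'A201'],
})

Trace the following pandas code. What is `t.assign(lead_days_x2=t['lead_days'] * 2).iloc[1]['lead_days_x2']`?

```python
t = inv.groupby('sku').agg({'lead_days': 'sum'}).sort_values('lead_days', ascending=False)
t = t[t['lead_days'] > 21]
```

60

group by sku, sum of lead_days:
      lead_days
sku            
A201        159
C101         30
D102         21
sort by lead_days descending:
      lead_days
sku            
A201        159
C101         30
D102         21
filter rows where lead_days > 21:
      lead_days
sku            
A201        159
C101         30
add column lead_days_x2 = t['lead_days'] * 2:
      lead_days  lead_days_x2
sku                          
A201        159           318
C101         30            60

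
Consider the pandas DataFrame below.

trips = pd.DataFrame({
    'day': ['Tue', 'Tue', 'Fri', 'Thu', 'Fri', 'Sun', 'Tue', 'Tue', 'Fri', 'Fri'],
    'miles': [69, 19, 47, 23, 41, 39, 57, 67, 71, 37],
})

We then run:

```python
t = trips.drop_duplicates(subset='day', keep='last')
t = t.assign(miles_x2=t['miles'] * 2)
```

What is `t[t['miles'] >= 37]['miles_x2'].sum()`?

drop duplicate day (keep=last):
   day  miles
3  Thu     23
5  Sun     39
7  Tue     67
9  Fri     37
add column miles_x2 = t['miles'] * 2:
   day  miles  miles_x2
3  Thu     23        46
5  Sun     39        78
7  Tue     67       134
9  Fri     37        74
filter rows where miles >= 37:
   day  miles  miles_x2
5  Sun     39        78
7  Tue     67       134
9  Fri     37        74

286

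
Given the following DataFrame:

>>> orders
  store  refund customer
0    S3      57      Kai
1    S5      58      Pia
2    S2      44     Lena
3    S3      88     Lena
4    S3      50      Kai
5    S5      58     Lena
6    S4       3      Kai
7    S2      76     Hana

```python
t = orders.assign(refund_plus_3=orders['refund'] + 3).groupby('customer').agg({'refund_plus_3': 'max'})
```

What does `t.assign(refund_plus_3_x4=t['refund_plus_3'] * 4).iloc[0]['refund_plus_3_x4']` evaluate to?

add column refund_plus_3 = orders['refund'] + 3:
  store  refund customer  refund_plus_3
0    S3      57      Kai             60
1    S5      58      Pia             61
2    S2      44     Lena             47
3    S3      88     Lena             91
4    S3      50      Kai             53
5    S5      58     Lena             61
6    S4       3      Kai              6
7    S2      76     Hana             79
group by customer, max of refund_plus_3:
          refund_plus_3
customer               
Hana                 79
Kai                  60
Lena                 91
Pia                  61
add column refund_plus_3_x4 = t['refund_plus_3'] * 4:
          refund_plus_3  refund_plus_3_x4
customer                                 
Hana                 79               316
Kai                  60               240
Lena                 91               364
Pia                  61               244
Reading off the value at position 0, column 'refund_plus_3_x4', we get 316.

316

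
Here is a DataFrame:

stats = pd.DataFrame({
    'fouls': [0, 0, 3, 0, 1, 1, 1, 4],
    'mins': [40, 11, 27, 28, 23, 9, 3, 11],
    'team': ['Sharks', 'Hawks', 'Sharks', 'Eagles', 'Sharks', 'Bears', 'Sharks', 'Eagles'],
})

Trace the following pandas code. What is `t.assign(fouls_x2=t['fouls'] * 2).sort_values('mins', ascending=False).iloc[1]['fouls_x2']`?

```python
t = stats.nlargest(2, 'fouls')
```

8

take 2 rows with largest fouls:
   fouls  mins    team
7      4    11  Eagles
2      3    27  Sharks
add column fouls_x2 = t['fouls'] * 2:
   fouls  mins    team  fouls_x2
7      4    11  Eagles         8
2      3    27  Sharks         6
sort by mins descending:
   fouls  mins    team  fouls_x2
2      3    27  Sharks         6
7      4    11  Eagles         8
Finally, value at position 1, column 'fouls_x2' = 8.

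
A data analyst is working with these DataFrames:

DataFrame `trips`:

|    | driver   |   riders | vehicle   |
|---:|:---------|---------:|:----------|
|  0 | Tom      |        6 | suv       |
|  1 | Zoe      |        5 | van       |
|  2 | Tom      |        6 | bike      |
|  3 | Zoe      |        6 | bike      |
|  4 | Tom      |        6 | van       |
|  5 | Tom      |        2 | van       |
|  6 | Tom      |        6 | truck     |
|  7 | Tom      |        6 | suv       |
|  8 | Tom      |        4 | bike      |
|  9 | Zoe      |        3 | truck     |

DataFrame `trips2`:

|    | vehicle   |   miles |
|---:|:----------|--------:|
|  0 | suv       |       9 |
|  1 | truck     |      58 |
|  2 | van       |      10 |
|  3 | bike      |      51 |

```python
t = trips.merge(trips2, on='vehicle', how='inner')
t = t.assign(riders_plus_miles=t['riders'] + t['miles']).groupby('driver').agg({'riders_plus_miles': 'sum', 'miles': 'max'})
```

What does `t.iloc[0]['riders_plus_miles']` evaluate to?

merge on 'vehicle' (how='inner') → 10 rows:
  driver  riders vehicle  miles
0    Tom       6     suv      9
1    Zoe       5     van     10
2    Tom       6    bike     51
3    Zoe       6    bike     51
4    Tom       6     van     10
5    Tom       2     van     10
6    Tom       6   truck     58
7    Tom       6     suv      9
8    Tom       4    bike     51
9    Zoe       3   truck     58
add column riders_plus_miles = t['riders'] + t['miles']:
  driver  riders vehicle  miles  riders_plus_miles
0    Tom       6     suv      9                 15
1    Zoe       5     van     10                 15
2    Tom       6    bike     51                 57
3    Zoe       6    bike     51                 57
4    Tom       6     van     10                 16
5    Tom       2     van     10                 12
6    Tom       6   truck     58                 64
7    Tom       6     suv      9                 15
8    Tom       4    bike     51                 55
9    Zoe       3   truck     58                 61
group by driver: sum(riders_plus_miles), max(miles):
        riders_plus_miles  miles
driver                          
Tom                   234     58
Zoe                   133     58
Hence 234.

234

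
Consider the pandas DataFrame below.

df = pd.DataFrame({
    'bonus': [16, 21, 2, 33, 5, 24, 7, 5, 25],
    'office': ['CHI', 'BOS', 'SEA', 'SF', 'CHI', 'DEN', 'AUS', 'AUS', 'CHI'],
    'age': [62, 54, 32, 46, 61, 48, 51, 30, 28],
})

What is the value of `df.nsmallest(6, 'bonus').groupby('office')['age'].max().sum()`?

take 6 rows with smallest bonus:
   bonus office  age
2      2    SEA   32
4      5    CHI   61
7      5    AUS   30
6      7    AUS   51
0     16    CHI   62
1     21    BOS   54
group by office, max of age:
office
AUS    51
BOS    54
CHI    62
SEA    32
Name: age, dtype: int64
Then the sum of the resulting series: 199

199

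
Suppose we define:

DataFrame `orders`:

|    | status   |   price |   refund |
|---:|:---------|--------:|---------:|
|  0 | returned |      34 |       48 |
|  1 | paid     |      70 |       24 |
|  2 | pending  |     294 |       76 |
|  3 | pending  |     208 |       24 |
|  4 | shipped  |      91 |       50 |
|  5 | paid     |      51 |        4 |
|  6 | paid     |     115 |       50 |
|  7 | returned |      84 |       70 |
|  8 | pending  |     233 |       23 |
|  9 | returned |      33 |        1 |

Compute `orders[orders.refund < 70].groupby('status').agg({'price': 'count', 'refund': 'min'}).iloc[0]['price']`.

filter rows where refund < 70:
     status  price  refund
0  returned     34      48
1      paid     70      24
3   pending    208      24
4   shipped     91      50
5      paid     51       4
6      paid    115      50
8   pending    233      23
9  returned     33       1
group by status: count(price), min(refund):
          price  refund
status                 
paid          3       4
pending       2      23
returned      2       1
shipped       1      50

3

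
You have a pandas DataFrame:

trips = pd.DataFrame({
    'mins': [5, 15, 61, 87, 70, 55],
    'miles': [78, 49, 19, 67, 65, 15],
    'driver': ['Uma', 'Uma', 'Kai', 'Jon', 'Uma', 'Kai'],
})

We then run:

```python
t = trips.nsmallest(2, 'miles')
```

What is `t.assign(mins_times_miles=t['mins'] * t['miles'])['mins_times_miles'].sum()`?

take 2 rows with smallest miles:
   mins  miles driver
5    55     15    Kai
2    61     19    Kai
add column mins_times_miles = t['mins'] * t['miles']:
   mins  miles driver  mins_times_miles
5    55     15    Kai               825
2    61     19    Kai              1159
Taking the sum of column 'mins_times_miles' gives 1984.

1984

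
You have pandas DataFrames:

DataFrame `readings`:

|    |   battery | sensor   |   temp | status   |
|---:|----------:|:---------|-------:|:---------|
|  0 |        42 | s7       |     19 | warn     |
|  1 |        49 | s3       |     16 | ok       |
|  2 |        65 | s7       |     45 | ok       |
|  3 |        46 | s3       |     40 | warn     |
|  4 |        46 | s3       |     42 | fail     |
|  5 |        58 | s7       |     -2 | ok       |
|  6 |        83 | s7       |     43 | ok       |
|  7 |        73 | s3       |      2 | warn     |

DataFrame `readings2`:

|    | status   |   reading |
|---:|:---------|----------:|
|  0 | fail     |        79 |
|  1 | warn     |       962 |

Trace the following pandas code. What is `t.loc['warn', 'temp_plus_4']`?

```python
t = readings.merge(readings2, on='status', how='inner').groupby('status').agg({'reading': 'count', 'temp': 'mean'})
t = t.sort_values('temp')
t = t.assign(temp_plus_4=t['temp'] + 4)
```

24.3333333333

merge on 'status' (how='inner') → 4 rows:
   battery sensor  temp status  reading
0       42     s7    19   warn      962
1       46     s3    40   warn      962
2       46     s3    42   fail       79
3       73     s3     2   warn      962
group by status: count(reading), mean(temp):
        reading       temp
status                    
fail          1  42.000000
warn          3  20.333333
sort by temp:
        reading       temp
status                    
warn          3  20.333333
fail          1  42.000000
add column temp_plus_4 = t['temp'] + 4:
        reading       temp  temp_plus_4
status                                 
warn          3  20.333333    24.333333
fail          1  42.000000    46.000000
So loc['warn', 'temp_plus_4'] = 24.3333333333.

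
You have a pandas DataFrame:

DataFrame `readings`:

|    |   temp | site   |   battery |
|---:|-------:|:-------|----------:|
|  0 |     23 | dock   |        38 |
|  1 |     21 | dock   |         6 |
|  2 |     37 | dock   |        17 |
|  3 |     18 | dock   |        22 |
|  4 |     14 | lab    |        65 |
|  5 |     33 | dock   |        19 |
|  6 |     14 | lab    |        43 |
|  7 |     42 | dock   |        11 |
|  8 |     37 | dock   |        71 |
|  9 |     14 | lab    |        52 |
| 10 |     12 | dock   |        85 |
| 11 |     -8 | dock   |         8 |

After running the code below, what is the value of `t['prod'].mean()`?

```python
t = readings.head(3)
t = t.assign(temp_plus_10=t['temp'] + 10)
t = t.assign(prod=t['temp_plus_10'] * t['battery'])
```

take first 3 rows:
   temp  site  battery
0    23  dock       38
1    21  dock        6
2    37  dock       17
add column temp_plus_10 = t['temp'] + 10:
   temp  site  battery  temp_plus_10
0    23  dock       38            33
1    21  dock        6            31
2    37  dock       17            47
add column prod = t['temp_plus_10'] * t['battery']:
   temp  site  battery  temp_plus_10  prod
0    23  dock       38            33  1254
1    21  dock        6            31   186
2    37  dock       17            47   799
So mean() = 746.333333333.

746.333333333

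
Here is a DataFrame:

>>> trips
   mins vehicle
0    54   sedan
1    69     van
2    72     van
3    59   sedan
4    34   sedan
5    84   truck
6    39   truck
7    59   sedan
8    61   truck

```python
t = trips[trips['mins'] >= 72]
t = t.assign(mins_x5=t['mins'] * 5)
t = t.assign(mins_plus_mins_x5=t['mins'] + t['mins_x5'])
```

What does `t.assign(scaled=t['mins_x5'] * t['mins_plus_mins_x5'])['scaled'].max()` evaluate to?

filter rows where mins >= 72:
   mins vehicle
2    72     van
5    84   truck
add column mins_x5 = t['mins'] * 5:
   mins vehicle  mins_x5
2    72     van      360
5    84   truck      420
add column mins_plus_mins_x5 = t['mins'] + t['mins_x5']:
   mins vehicle  mins_x5  mins_plus_mins_x5
2    72     van      360                432
5    84   truck      420                504
add column scaled = t['mins_x5'] * t['mins_plus_mins_x5']:
   mins vehicle  mins_x5  mins_plus_mins_x5  scaled
2    72     van      360                432  155520
5    84   truck      420                504  211680

211680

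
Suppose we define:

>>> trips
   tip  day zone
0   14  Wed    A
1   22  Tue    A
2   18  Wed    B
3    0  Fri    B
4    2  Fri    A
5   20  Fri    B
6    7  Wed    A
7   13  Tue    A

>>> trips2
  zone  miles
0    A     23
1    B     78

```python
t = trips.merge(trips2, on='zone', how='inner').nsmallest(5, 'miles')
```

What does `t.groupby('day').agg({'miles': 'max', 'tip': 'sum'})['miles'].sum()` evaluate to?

merge on 'zone' (how='inner') → 8 rows:
   tip  day zone  miles
0   14  Wed    A     23
1   22  Tue    A     23
2   18  Wed    B     78
3    0  Fri    B     78
4    2  Fri    A     23
5   20  Fri    B     78
6    7  Wed    A     23
7   13  Tue    A     23
take 5 rows with smallest miles:
   tip  day zone  miles
0   14  Wed    A     23
1   22  Tue    A     23
4    2  Fri    A     23
6    7  Wed    A     23
7   13  Tue    A     23
group by day: max(miles), sum(tip):
     miles  tip
day            
Fri     23    2
Tue     23   35
Wed     23   21

69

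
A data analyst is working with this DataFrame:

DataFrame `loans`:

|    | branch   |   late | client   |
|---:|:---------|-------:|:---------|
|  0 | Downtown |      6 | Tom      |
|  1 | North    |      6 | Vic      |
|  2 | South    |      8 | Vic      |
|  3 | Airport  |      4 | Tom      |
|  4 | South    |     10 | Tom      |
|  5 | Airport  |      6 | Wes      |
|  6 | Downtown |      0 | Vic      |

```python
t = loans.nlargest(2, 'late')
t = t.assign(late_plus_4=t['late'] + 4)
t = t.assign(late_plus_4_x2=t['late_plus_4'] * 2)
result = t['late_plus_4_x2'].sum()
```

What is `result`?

52

take 2 rows with largest late:
  branch  late client
4  South    10    Tom
2  South     8    Vic
add column late_plus_4 = t['late'] + 4:
  branch  late client  late_plus_4
4  South    10    Tom           14
2  South     8    Vic           12
add column late_plus_4_x2 = t['late_plus_4'] * 2:
  branch  late client  late_plus_4  late_plus_4_x2
4  South    10    Tom           14              28
2  South     8    Vic           12              24
Taking the sum of column 'late_plus_4_x2' gives 52.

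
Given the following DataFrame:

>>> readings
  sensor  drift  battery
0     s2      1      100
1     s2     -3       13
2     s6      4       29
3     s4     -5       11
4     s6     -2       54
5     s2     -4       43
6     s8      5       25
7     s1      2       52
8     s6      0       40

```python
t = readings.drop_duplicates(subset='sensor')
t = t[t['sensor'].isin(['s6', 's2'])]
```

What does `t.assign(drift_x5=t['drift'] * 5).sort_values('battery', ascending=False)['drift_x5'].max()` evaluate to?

drop duplicate sensor (keep=first):
  sensor  drift  battery
0     s2      1      100
2     s6      4       29
3     s4     -5       11
6     s8      5       25
7     s1      2       52
filter rows where sensor in ['s6', 's2']:
  sensor  drift  battery
0     s2      1      100
2     s6      4       29
add column drift_x5 = t['drift'] * 5:
  sensor  drift  battery  drift_x5
0     s2      1      100         5
2     s6      4       29        20
sort by battery descending:
  sensor  drift  battery  drift_x5
0     s2      1      100         5
2     s6      4       29        20
Then the max of column 'drift_x5': 20

20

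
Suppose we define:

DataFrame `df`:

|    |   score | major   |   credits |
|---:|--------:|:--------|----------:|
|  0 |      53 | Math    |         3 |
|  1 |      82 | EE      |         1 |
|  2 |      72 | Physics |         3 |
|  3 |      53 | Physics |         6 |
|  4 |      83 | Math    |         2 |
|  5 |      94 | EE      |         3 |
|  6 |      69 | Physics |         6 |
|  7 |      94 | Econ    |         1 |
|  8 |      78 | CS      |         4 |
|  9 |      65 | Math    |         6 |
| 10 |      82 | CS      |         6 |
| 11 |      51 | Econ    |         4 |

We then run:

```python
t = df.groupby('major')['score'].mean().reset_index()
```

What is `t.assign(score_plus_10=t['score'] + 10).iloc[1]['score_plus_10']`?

98.0

group by major, mean of score:
major
CS         80.000000
EE         88.000000
Econ       72.500000
Math       67.000000
Physics    64.666667
Name: score, dtype: float64
reset_index():
     major      score
0       CS  80.000000
1       EE  88.000000
2     Econ  72.500000
3     Math  67.000000
4  Physics  64.666667
add column score_plus_10 = t['score'] + 10:
     major      score  score_plus_10
0       CS  80.000000      90.000000
1       EE  88.000000      98.000000
2     Econ  72.500000      82.500000
3     Math  67.000000      77.000000
4  Physics  64.666667      74.666667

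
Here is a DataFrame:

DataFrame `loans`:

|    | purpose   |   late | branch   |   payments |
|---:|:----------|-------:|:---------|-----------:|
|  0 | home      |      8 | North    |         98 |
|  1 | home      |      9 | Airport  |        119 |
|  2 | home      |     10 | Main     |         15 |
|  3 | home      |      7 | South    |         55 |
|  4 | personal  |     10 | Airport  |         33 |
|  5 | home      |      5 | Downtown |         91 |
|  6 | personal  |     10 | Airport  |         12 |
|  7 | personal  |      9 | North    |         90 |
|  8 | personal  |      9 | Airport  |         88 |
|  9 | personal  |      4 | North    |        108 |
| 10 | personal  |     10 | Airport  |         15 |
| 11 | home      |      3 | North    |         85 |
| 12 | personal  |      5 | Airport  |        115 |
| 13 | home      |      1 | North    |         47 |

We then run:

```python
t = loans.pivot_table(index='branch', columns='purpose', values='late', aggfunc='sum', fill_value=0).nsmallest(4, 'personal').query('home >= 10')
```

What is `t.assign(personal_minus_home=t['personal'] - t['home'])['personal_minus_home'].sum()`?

pivot: rows=branch, cols=purpose, sum(late):
purpose   home  personal
branch                  
Airport      9        44
Downtown     5         0
Main        10         0
North       12        13
South        7         0
take 4 rows with smallest personal:
purpose   home  personal
branch                  
Downtown     5         0
Main        10         0
South        7         0
North       12        13
filter rows where home >= 10:
purpose  home  personal
branch                 
Main       10         0
North      12        13
add column personal_minus_home = t['personal'] - t['home']:
purpose  home  personal  personal_minus_home
branch                                      
Main       10         0                  -10
North      12        13                    1
sum of column 'personal_minus_home' → -9

-9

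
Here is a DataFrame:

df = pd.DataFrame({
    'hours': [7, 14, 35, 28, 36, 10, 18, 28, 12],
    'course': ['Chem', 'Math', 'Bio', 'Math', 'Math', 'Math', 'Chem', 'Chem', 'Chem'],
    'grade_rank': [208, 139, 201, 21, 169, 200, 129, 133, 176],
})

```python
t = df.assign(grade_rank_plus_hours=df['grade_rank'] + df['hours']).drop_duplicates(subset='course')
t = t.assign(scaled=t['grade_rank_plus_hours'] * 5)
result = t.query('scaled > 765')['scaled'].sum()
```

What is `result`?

add column grade_rank_plus_hours = df['grade_rank'] + df['hours']:
   hours course  grade_rank  grade_rank_plus_hours
0      7   Chem         208                    215
1     14   Math         139                    153
2     35    Bio         201                    236
3     28   Math          21                     49
4     36   Math         169                    205
5     10   Math         200                    210
6     18   Chem         129                    147
7     28   Chem         133                    161
8     12   Chem         176                    188
drop duplicate course (keep=first):
   hours course  grade_rank  grade_rank_plus_hours
0      7   Chem         208                    215
1     14   Math         139                    153
2     35    Bio         201                    236
add column scaled = t['grade_rank_plus_hours'] * 5:
   hours course  grade_rank  grade_rank_plus_hours  scaled
0      7   Chem         208                    215    1075
1     14   Math         139                    153     765
2     35    Bio         201                    236    1180
filter rows where scaled > 765:
   hours course  grade_rank  grade_rank_plus_hours  scaled
0      7   Chem         208                    215    1075
2     35    Bio         201                    236    1180
Reading off the sum of column 'scaled', we get 2255.

2255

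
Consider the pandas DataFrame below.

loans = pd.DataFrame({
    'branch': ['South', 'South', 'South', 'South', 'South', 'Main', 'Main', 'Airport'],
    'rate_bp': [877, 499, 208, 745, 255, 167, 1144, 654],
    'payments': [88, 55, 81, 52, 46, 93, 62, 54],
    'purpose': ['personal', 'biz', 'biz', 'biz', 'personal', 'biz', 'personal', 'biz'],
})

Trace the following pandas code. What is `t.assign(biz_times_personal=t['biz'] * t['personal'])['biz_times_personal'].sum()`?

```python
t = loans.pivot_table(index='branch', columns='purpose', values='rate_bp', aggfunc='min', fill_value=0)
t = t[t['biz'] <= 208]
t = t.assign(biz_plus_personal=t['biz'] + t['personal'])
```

244088

pivot: rows=branch, cols=purpose, min(rate_bp):
purpose  biz  personal
branch                
Airport  654         0
Main     167      1144
South    208       255
filter rows where biz <= 208:
purpose  biz  personal
branch                
Main     167      1144
South    208       255
add column biz_plus_personal = t['biz'] + t['personal']:
purpose  biz  personal  biz_plus_personal
branch                                   
Main     167      1144               1311
South    208       255                463
add column biz_times_personal = t['biz'] * t['personal']:
purpose  biz  personal  biz_plus_personal  biz_times_personal
branch                                                       
Main     167      1144               1311              191048
South    208       255                463               53040
The sum of column 'biz_times_personal' is 244088.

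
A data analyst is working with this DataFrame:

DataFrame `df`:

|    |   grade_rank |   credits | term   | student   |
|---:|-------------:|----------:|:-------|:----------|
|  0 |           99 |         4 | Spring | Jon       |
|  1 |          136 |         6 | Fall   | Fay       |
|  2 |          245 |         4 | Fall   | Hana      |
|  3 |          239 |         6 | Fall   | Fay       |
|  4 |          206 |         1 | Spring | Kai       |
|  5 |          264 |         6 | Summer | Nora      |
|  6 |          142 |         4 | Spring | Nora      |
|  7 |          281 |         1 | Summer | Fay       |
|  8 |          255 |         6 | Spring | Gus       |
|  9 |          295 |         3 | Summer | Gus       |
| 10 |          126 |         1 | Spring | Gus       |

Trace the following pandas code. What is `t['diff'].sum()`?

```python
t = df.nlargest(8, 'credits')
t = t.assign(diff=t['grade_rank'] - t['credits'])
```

take 8 rows with largest credits:
   grade_rank  credits    term student
1         136        6    Fall     Fay
3         239        6    Fall     Fay
5         264        6  Summer    Nora
8         255        6  Spring     Gus
0          99        4  Spring     Jon
2         245        4    Fall    Hana
6         142        4  Spring    Nora
9         295        3  Summer     Gus
add column diff = t['grade_rank'] - t['credits']:
   grade_rank  credits    term student  diff
1         136        6    Fall     Fay   130
3         239        6    Fall     Fay   233
5         264        6  Summer    Nora   258
8         255        6  Spring     Gus   249
0          99        4  Spring     Jon    95
2         245        4    Fall    Hana   241
6         142        4  Spring    Nora   138
9         295        3  Summer     Gus   292
Reading off the sum of column 'diff', we get 1636.

1636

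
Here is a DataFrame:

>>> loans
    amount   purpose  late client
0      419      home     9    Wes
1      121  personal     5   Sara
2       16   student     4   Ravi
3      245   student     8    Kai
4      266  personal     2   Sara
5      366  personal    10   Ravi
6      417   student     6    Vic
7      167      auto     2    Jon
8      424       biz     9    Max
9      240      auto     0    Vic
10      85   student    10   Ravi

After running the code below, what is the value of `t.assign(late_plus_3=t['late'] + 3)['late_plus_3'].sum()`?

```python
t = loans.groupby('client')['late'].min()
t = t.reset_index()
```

55

group by client, min of late:
client
Jon     2
Kai     8
Max     9
Ravi    4
Sara    2
Vic     0
Wes     9
Name: late, dtype: int64
reset_index():
  client  late
0    Jon     2
1    Kai     8
2    Max     9
3   Ravi     4
4   Sara     2
5    Vic     0
6    Wes     9
add column late_plus_3 = t['late'] + 3:
  client  late  late_plus_3
0    Jon     2            5
1    Kai     8           11
2    Max     9           12
3   Ravi     4            7
4   Sara     2            5
5    Vic     0            3
6    Wes     9           12
Then the sum of column 'late_plus_3': 55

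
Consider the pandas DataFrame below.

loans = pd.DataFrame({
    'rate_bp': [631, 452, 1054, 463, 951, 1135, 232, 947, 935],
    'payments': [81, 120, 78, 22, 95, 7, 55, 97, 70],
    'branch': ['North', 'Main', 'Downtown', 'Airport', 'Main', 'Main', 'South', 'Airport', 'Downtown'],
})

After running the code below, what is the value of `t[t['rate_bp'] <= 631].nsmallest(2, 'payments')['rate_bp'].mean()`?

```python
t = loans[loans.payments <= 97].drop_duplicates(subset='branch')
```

347.5

filter rows where payments <= 97:
   rate_bp  payments    branch
0      631        81     North
2     1054        78  Downtown
3      463        22   Airport
4      951        95      Main
5     1135         7      Main
6      232        55     South
7      947        97   Airport
8      935        70  Downtown
drop duplicate branch (keep=first):
   rate_bp  payments    branch
0      631        81     North
2     1054        78  Downtown
3      463        22   Airport
4      951        95      Main
6      232        55     South
filter rows where rate_bp <= 631:
   rate_bp  payments   branch
0      631        81    North
3      463        22  Airport
6      232        55    South
take 2 rows with smallest payments:
   rate_bp  payments   branch
3      463        22  Airport
6      232        55    South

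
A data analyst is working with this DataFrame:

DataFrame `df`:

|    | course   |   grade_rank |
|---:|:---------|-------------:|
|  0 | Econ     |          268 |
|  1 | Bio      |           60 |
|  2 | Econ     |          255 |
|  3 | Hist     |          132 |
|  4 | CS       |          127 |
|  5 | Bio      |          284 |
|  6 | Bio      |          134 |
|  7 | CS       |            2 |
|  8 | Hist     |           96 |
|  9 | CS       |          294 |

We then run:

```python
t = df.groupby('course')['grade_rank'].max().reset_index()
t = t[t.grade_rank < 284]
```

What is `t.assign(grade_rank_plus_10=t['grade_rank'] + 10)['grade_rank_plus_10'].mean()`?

210.0

group by course, max of grade_rank:
course
Bio     284
CS      294
Econ    268
Hist    132
Name: grade_rank, dtype: int64
reset_index():
  course  grade_rank
0    Bio         284
1     CS         294
2   Econ         268
3   Hist         132
filter rows where grade_rank < 284:
  course  grade_rank
2   Econ         268
3   Hist         132
add column grade_rank_plus_10 = t['grade_rank'] + 10:
  course  grade_rank  grade_rank_plus_10
2   Econ         268                 278
3   Hist         132                 142
mean of column 'grade_rank_plus_10' → 210.0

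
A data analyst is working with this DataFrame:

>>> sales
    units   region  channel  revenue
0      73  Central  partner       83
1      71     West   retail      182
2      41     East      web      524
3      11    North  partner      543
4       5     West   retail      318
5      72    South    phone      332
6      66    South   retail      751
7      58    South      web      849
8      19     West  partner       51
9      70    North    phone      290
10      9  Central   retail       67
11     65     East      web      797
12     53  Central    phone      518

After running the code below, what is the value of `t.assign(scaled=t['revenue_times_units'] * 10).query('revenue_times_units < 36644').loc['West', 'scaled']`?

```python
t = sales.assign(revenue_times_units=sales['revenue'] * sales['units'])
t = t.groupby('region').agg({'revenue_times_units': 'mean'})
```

add column revenue_times_units = sales['revenue'] * sales['units']:
    units   region  channel  revenue  revenue_times_units
0      73  Central  partner       83                 6059
1      71     West   retail      182                12922
2      41     East      web      524                21484
3      11    North  partner      543                 5973
4       5     West   retail      318                 1590
5      72    South    phone      332                23904
6      66    South   retail      751                49566
7      58    South      web      849                49242
8      19     West  partner       51                  969
9      70    North    phone      290                20300
10      9  Central   retail       67                  603
11     65     East      web      797                51805
12     53  Central    phone      518                27454
group by region, mean of revenue_times_units:
         revenue_times_units
region                      
Central         11372.000000
East            36644.500000
North           13136.500000
South           40904.000000
West             5160.333333
add column scaled = t['revenue_times_units'] * 10:
         revenue_times_units         scaled
region                                     
Central         11372.000000  113720.000000
East            36644.500000  366445.000000
North           13136.500000  131365.000000
South           40904.000000  409040.000000
West             5160.333333   51603.333333
filter rows where revenue_times_units < 36644:
         revenue_times_units         scaled
region                                     
Central         11372.000000  113720.000000
North           13136.500000  131365.000000
West             5160.333333   51603.333333

51603.3333333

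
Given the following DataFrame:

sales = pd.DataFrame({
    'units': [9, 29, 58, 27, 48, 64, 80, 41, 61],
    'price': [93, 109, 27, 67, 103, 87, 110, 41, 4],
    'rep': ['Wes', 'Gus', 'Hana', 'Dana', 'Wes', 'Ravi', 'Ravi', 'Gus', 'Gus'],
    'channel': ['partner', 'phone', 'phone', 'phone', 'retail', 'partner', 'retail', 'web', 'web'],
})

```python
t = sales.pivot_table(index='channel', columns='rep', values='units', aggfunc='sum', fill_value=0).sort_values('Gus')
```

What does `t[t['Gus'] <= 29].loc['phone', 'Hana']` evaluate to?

58

pivot: rows=channel, cols=rep, sum(units):
rep      Dana  Gus  Hana  Ravi  Wes
channel                            
partner     0    0     0    64    9
phone      27   29    58     0    0
retail      0    0     0    80   48
web         0  102     0     0    0
sort by Gus:
rep      Dana  Gus  Hana  Ravi  Wes
channel                            
partner     0    0     0    64    9
retail      0    0     0    80   48
phone      27   29    58     0    0
web         0  102     0     0    0
filter rows where Gus <= 29:
rep      Dana  Gus  Hana  Ravi  Wes
channel                            
partner     0    0     0    64    9
retail      0    0     0    80   48
phone      27   29    58     0    0
Taking the value at row 'phone', column 'Hana' gives 58.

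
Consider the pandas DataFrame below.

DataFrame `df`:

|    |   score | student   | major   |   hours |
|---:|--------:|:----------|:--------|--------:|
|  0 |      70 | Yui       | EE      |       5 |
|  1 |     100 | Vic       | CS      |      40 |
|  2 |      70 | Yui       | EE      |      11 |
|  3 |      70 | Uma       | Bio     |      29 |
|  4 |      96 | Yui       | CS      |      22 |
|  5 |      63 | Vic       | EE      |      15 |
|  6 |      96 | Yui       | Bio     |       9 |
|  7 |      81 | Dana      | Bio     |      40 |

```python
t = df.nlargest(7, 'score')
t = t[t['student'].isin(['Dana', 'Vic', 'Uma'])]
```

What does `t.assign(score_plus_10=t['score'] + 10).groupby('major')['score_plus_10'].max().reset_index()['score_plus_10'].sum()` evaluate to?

take 7 rows with largest score:
   score student major  hours
1    100     Vic    CS     40
4     96     Yui    CS     22
6     96     Yui   Bio      9
7     81    Dana   Bio     40
0     70     Yui    EE      5
2     70     Yui    EE     11
3     70     Uma   Bio     29
filter rows where student in ['Dana', 'Vic', 'Uma']:
   score student major  hours
1    100     Vic    CS     40
7     81    Dana   Bio     40
3     70     Uma   Bio     29
add column score_plus_10 = t['score'] + 10:
   score student major  hours  score_plus_10
1    100     Vic    CS     40            110
7     81    Dana   Bio     40             91
3     70     Uma   Bio     29             80
group by major, max of score_plus_10:
major
Bio     91
CS     110
Name: score_plus_10, dtype: int64
reset_index():
  major  score_plus_10
0   Bio             91
1    CS            110
sum of column 'score_plus_10' → 201

201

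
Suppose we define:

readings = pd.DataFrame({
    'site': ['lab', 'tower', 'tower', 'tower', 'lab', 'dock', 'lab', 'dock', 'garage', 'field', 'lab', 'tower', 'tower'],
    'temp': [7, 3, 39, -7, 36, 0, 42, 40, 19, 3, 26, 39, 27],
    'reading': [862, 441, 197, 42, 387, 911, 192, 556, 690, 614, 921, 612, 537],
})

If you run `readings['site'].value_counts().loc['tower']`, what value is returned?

value_counts of site:
site
tower     5
lab       4
dock      2
garage    1
field     1
Name: count, dtype: int64
The value at index 'tower' is 5.

5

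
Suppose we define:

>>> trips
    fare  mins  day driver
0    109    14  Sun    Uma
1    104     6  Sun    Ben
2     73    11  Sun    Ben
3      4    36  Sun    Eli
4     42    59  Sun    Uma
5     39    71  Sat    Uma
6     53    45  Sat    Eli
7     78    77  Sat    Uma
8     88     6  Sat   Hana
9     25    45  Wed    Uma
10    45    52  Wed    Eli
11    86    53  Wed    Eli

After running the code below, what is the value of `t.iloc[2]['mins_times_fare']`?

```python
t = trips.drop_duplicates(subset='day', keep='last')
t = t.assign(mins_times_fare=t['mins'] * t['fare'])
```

drop duplicate day (keep=last):
    fare  mins  day driver
4     42    59  Sun    Uma
8     88     6  Sat   Hana
11    86    53  Wed    Eli
add column mins_times_fare = t['mins'] * t['fare']:
    fare  mins  day driver  mins_times_fare
4     42    59  Sun    Uma             2478
8     88     6  Sat   Hana              528
11    86    53  Wed    Eli             4558
Finally, value at position 2, column 'mins_times_fare' = 4558.

4558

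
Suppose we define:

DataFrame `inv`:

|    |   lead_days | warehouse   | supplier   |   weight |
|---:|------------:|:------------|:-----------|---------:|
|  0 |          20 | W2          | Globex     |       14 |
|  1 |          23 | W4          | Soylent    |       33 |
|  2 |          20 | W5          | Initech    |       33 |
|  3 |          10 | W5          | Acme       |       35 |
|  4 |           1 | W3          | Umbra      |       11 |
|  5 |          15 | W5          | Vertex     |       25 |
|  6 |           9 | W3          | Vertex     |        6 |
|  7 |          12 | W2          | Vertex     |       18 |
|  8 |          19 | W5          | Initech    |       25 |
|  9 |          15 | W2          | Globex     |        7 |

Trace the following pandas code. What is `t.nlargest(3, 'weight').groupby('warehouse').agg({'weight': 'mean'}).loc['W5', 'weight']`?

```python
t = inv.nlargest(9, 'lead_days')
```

take 9 rows with largest lead_days:
   lead_days warehouse supplier  weight
1         23        W4  Soylent      33
0         20        W2   Globex      14
2         20        W5  Initech      33
8         19        W5  Initech      25
5         15        W5   Vertex      25
9         15        W2   Globex       7
7         12        W2   Vertex      18
3         10        W5     Acme      35
6          9        W3   Vertex       6
take 3 rows with largest weight:
   lead_days warehouse supplier  weight
3         10        W5     Acme      35
1         23        W4  Soylent      33
2         20        W5  Initech      33
group by warehouse, mean of weight:
           weight
warehouse        
W4           33.0
W5           34.0

34.0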